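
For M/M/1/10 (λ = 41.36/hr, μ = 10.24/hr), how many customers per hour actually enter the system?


ρ = 4.0391; P_K = (1−ρ)ρ^10/(1−ρ^11) = 0.752418
λ_eff = λ(1 − P_K) = 41.36·(1 − 0.752418) = 41.36·0.247582 = 10.2400 /hr

Final: 10.2400 /hr


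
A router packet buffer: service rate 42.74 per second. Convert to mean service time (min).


Mean service time = 1/μ = 1/42.74 second = 0.02340 second
In minutes: 0.02340 × 0.0166667 = 0.0003900 min

Final: 0.0003900 min


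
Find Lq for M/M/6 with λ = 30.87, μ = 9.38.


a = λ/μ = 3.2910; ρ = a/6 = 0.5485
P₀ = 0.036152
Lq = P₀·a^c·ρ / (c!·(1−ρ)²) = 0.036152·1270.58214·0.5485/(720·0.20385)
= 0.17166

Final: 0.17166


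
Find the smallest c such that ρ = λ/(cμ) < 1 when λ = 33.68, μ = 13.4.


Stability requires cμ > λ ⇔ c > λ/μ.
λ/μ = 33.68/13.4 = 2.5134
Minimum integer c = ⌊2.5134⌋ + 1 = 3
Check: 3·13.4 = 40.20 > 33.68, while 2·13.4 = 26.80 ≤ 33.68

Final: 3 servers


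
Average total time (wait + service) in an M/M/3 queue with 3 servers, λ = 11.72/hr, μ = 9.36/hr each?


a = 1.2521; ρ = 0.4174; P₀ = 0.277959
Lq = P₀·a^c·ρ/(c!(1−ρ)²) = 0.11183
Wq = Lq/λ = 0.11183/11.72 = 0.009541 hr
W = Wq + 1/μ = 0.009541 + 0.10684 = 0.11638 hr

Final: 0.11638 hr


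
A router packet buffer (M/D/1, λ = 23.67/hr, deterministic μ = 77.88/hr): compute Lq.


ρ = 23.67/77.88 = 0.3039
M/D/1: Lq = ρ²/(2(1−ρ)) = 0.09237/(2·0.6961) = 0.06635

Final: 0.06635


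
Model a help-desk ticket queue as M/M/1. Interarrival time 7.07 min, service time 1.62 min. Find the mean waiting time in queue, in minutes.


λ = 60/7.07 = 8.4866 /hr
μ = 60/1.62 = 37.0370 /hr
ρ = λ/μ = 8.4866/37.0370 = 0.2291
Wq = ρ/(μ−λ) = 0.2291/(37.0370−8.4866) = 0.008026 hr
In minutes: 0.008026·60 = 0.4815 min

Final: 0.4815 min


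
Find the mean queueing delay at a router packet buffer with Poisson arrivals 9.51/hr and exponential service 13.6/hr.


ρ = 9.51/13.6 = 0.6993
Wq = ρ/(μ−λ) = 0.6993/(13.6 − 9.51) = 0.6993/4.09 = 0.1710 hr

Final: 0.1710 hr


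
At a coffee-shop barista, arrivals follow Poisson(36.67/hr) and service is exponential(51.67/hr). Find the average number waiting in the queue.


ρ = 36.67/51.67 = 0.7097
Lq = ρ²/(1−ρ) = 0.5037/0.2903 = 1.7350

Final: 1.7350


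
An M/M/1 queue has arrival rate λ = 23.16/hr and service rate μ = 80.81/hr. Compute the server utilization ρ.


ρ = λ/μ = 23.16/80.81 = 0.2866

Final: 0.2866


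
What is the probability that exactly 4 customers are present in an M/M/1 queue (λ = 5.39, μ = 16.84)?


ρ = 5.39/16.84 = 0.3201
P_n = (1−ρ)·ρ^n = (1 − 0.3201)·0.3201^4 = 0.6799·0.010495 = 0.007136

Final: 0.007136


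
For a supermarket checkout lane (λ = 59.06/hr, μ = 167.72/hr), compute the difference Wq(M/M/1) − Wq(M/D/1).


ρ = 59.06/167.72 = 0.3521
Wq(M/M/1) = ρ/(μ−λ) = 0.3521/108.66 = 0.003241 hr
Wq(M/D/1) = ρ/(2(μ−λ)) = 0.001620 hr
Savings = 0.003241 − 0.001620 = 0.001620 hr

Final: 0.001620 hr


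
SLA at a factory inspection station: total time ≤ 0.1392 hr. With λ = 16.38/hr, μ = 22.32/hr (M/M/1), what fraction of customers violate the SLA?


W ~ Exponential(μ−λ) for M/M/1.
μ − λ = 22.32 − 16.38 = 5.9400
P(W > t) = e^{−(μ−λ)t} = e^{−0.8268} = 0.437426

Final: 0.437426


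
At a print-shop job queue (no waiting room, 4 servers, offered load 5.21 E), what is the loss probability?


B(c,a) = (a^c/c!) / Σ_{k=0}^{c} a^k/k!
a^4/4! = 30.700090
Σ terms (k=0..4): 1.00000 + 5.21000 + 13.57205 + 23.57013 + 30.70009 = 74.052267
B = 30.700090/74.052267 = 0.414573

Final: 0.414573


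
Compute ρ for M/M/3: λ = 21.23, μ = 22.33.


ρ = λ/(cμ) = 21.23/(3·22.33) = 21.23/66.99 = 0.3169

Final: 0.3169


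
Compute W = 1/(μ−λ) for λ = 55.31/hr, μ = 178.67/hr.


W = 1/(μ−λ) = 1/(178.67 − 55.31) = 1/123.36 = 0.008106 hr

Final: 0.008106 hr


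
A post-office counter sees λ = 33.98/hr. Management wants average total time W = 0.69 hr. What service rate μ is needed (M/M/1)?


W = 1/(μ−λ) ⇒ μ − λ = 1/W = 1/0.69 = 1.4493
μ = λ + 1/W = 33.98 + 1.4493 = 35.4293 per hr

Final: 35.4293 /hr


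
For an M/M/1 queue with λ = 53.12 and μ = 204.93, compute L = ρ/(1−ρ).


ρ = λ/μ = 53.12/204.93 = 0.2592
L = ρ/(1−ρ) = 0.2592/(1 − 0.2592) = 0.2592/0.7408 = 0.3499

Final: 0.3499


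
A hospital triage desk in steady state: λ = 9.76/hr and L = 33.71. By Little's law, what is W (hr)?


W = L/λ = 33.71/9.76 = 3.4539 hr

Final: 3.4539 hr


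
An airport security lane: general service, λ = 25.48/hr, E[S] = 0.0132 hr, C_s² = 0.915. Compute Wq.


ρ = λ·E[S] = 25.48·0.0132 = 0.3363
E[S²] = E[S]²(1+C_s²) = 0.0132²·(1+0.915) = 0.0003337
Wq = λ·E[S²]/(2(1−ρ)) = 25.48·0.0003337/(2·0.6637) = 0.006405 hr

Final: 0.006405 hr


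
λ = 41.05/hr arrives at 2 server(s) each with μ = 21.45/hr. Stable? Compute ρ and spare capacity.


Total capacity cμ = 2·21.45 = 42.90/hr
ρ = λ/(cμ) = 41.05/42.90 = 0.9569
Stable ⇔ ρ < 1: YES
Spare capacity = cμ − λ = 42.90 − 41.05 = 1.85/hr

Final: ρ = 0.9569; stable; margin = 1.85/hr


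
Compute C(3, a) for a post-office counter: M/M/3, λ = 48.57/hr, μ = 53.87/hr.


a = λ/μ = 0.9016; ρ = a/3 = 0.3005
P₀ = 0.402785 (from M/M/c formula)
C(c,a) = [a^c/(c!(1−ρ))]·P₀ = [0.73293/(6·0.6995)]·0.402785
= 0.17464·0.402785 = 0.070343

Final: 0.070343


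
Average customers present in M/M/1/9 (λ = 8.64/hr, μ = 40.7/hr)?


ρ = 8.64/40.7 = 0.2123
L = ρ[1 − (K+1)ρ^K + Kρ^(K+1)] / [(1−ρ)(1−ρ^(K+1))]
Numerator: 0.2123·(1 − 10·0.0000008755 + 9·0.0000001859) = 0.212284
Denominator: (0.7877)·(1.000000) = 0.787715
L = 0.212284/0.787715 = 0.2695

Final: 0.2695


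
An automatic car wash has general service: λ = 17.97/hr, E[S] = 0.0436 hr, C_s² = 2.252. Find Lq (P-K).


ρ = λ·E[S] = 17.97·0.0436 = 0.7835
Lq = ρ²(1+C_s²)/(2(1−ρ)) = 0.6139·(1+2.252)/(2·0.2165)
= 0.6139·3.2520/0.4330 = 4.61016

Final: 4.61016


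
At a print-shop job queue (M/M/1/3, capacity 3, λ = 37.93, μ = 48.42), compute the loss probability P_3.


ρ = λ/μ = 37.93/48.42 = 0.7834
P_K = (1−ρ)ρ^K/(1−ρ^(K+1)) = (0.2166·0.480700)/(1 − 0.376558)
= 0.104142/0.623442 = 0.167043

Final: 0.167043


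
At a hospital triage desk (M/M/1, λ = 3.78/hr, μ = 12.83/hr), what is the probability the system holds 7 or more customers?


ρ = 3.78/12.83 = 0.2946
P(N ≥ n) = ρ^n = 0.2946^7 = 0.0001927

Final: 0.0001927


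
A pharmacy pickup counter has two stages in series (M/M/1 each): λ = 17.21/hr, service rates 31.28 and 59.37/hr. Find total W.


Each node sees arrival rate λ = 17.21/hr (tandem ⇒ throughput preserved).
W₁ = 1/(μ₁−λ) = 1/(31.28−17.21) = 0.07107 hr
W₂ = 1/(μ₂−λ) = 1/(59.37−17.21) = 0.02372 hr
W_total = W₁ + W₂ = 0.07107 + 0.02372 = 0.09479 hr

Final: 0.09479 hr


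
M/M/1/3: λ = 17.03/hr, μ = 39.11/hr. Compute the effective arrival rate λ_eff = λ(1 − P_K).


ρ = 0.4354; P_K = (1−ρ)ρ^3/(1−ρ^4) = 0.048350
λ_eff = λ(1 − P_K) = 17.03·(1 − 0.048350) = 17.03·0.951650 = 16.2066 /hr

Final: 16.2066 /hr


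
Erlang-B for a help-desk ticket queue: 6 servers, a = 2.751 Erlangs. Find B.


B(c,a) = (a^c/c!) / Σ_{k=0}^{c} a^k/k!
a^6/6! = 0.602020
Σ terms (k=0..6): 1.00000 + 2.75100 + 3.78400 + 3.46993 + 2.38644 + 1.31302 + 0.60202 = 15.306414
B = 0.602020/15.306414 = 0.039331

Final: 0.039331


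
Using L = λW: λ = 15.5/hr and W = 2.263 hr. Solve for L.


L = λW = 15.5·2.263 = 35.0765

Final: 35.0765


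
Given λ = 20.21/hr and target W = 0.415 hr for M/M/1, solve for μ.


W = 1/(μ−λ) ⇒ μ − λ = 1/W = 1/0.415 = 2.4096
μ = λ + 1/W = 20.21 + 2.4096 = 22.6196 per hr

Final: 22.6196 /hr


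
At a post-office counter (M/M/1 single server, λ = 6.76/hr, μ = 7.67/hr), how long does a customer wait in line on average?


ρ = 6.76/7.67 = 0.8814
Wq = ρ/(μ−λ) = 0.8814/(7.67 − 6.76) = 0.8814/0.9100 = 0.9685 hr

Final: 0.9685 hr


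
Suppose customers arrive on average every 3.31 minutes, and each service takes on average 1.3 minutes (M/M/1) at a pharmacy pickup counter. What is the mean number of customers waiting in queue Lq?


λ = 60/3.31 = 18.1269 /hr
μ = 60/1.3 = 46.1538 /hr
ρ = λ/μ = 18.1269/46.1538 = 0.3927
Lq = ρ²/(1−ρ) = 0.1543/0.6073 = 0.2540

Final: 0.2540


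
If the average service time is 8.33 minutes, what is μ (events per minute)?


μ = 1/(service time) in consistent units.
1 minute = 1 min, so μ = 1/8.33 = 0.1200 per minute

Final: 0.1200 /min


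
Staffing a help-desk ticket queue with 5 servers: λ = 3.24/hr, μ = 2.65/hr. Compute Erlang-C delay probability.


a = λ/μ = 1.2226; ρ = a/5 = 0.2445
P₀ = 0.294297 (from M/M/c formula)
C(c,a) = [a^c/(c!(1−ρ))]·P₀ = [2.73209/(120·0.7555)]·0.294297
= 0.03014·0.294297 = 0.008869

Final: 0.008869


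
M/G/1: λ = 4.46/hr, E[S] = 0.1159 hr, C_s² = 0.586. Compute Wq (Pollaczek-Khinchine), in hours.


ρ = λ·E[S] = 4.46·0.1159 = 0.5169
E[S²] = E[S]²(1+C_s²) = 0.1159²·(1+0.586) = 0.021304
Wq = λ·E[S²]/(2(1−ρ)) = 4.46·0.021304/(2·0.4831) = 0.09834 hr

Final: 0.09834 hr


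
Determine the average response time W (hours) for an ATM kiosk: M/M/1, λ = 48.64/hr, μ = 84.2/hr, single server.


W = 1/(μ−λ) = 1/(84.2 − 48.64) = 1/35.56 = 0.02812 hr

Final: 0.02812 hr


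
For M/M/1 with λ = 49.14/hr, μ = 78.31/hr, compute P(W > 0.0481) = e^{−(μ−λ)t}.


W ~ Exponential(μ−λ) for M/M/1.
μ − λ = 78.31 − 49.14 = 29.1700
P(W > t) = e^{−(μ−λ)t} = e^{−1.4031} = 0.245839

Final: 0.245839


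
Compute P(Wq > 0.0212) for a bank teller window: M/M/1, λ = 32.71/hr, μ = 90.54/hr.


ρ = 32.71/90.54 = 0.3613
P(Wq > t) = ρ·e^{−(μ−λ)t} = 0.3613·e^{−1.2260}
= 0.3613·0.293465 = 0.106022

Final: 0.106022


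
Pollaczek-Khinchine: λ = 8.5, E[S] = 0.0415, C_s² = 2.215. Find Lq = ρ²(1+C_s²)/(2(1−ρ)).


ρ = λ·E[S] = 8.5·0.0415 = 0.3528
Lq = ρ²(1+C_s²)/(2(1−ρ)) = 0.1244·(1+2.215)/(2·0.6472)
= 0.1244·3.2150/1.2945 = 0.30904

Final: 0.30904


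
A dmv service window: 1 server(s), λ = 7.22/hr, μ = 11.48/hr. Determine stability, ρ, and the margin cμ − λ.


Total capacity cμ = 1·11.48 = 11.48/hr
ρ = λ/(cμ) = 7.22/11.48 = 0.6289
Stable ⇔ ρ < 1: YES
Spare capacity = cμ − λ = 11.48 − 7.22 = 4.26/hr

Final: ρ = 0.6289; stable; margin = 4.26/hr


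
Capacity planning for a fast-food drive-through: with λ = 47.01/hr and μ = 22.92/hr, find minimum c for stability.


Stability requires cμ > λ ⇔ c > λ/μ.
λ/μ = 47.01/22.92 = 2.0510
Minimum integer c = ⌊2.0510⌋ + 1 = 3
Check: 3·22.92 = 68.76 > 47.01, while 2·22.92 = 45.84 ≤ 47.01

Final: 3 servers


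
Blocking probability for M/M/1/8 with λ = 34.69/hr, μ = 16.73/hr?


ρ = λ/μ = 34.69/16.73 = 2.0735
P_K = (1−ρ)ρ^K/(1−ρ^(K+1)) = (-1.0735·341.717225)/(1 − 708.557713)
= -366.840488/-707.557713 = 0.518460

Final: 0.518460


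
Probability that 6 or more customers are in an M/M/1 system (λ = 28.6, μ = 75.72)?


ρ = 28.6/75.72 = 0.3777
P(N ≥ n) = ρ^n = 0.3777^6 = 0.002904

Final: 0.002904


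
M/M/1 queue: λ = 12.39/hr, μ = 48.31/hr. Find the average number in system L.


ρ = λ/μ = 12.39/48.31 = 0.2565
L = ρ/(1−ρ) = 0.2565/(1 − 0.2565) = 0.2565/0.7435 = 0.3449

Final: 0.3449


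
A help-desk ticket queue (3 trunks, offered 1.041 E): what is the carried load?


B(3,1.041) = 0.067856 (Erlang-B)
Carried load = a(1 − B) = 1.041·(1 − 0.067856) = 1.041·0.932144 = 0.9704 E

Final: 0.9704 Erlangs


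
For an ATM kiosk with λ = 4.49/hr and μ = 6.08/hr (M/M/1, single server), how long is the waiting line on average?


ρ = 4.49/6.08 = 0.7385
Lq = ρ²/(1−ρ) = 0.5454/0.2615 = 2.0854

Final: 2.0854


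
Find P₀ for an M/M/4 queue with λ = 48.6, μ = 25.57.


a = λ/μ = 48.6/25.57 = 1.9007; ρ = a/c = 0.4752
Σ_{k=0}^{3} a^k/k! (terms k=0..3) = 1.00000 + 1.90066 + 1.80626 + 1.14437 = 5.85130
Tail: a^4/(4!(1−ρ)) = 13.05035/(24·0.5248) = 1.03607
P₀ = 1/(5.85130 + 1.03607) = 1/6.88737 = 0.145193

Final: 0.145193


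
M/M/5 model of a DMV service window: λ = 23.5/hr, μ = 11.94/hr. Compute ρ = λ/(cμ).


ρ = λ/(cμ) = 23.5/(5·11.94) = 23.5/59.70 = 0.3936

Final: 0.3936


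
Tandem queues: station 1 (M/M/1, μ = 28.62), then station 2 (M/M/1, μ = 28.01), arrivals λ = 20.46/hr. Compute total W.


Each node sees arrival rate λ = 20.46/hr (tandem ⇒ throughput preserved).
W₁ = 1/(μ₁−λ) = 1/(28.62−20.46) = 0.12255 hr
W₂ = 1/(μ₂−λ) = 1/(28.01−20.46) = 0.13245 hr
W_total = W₁ + W₂ = 0.12255 + 0.13245 = 0.25500 hr

Final: 0.25500 hr


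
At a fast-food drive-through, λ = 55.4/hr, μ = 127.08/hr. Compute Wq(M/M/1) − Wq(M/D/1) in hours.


ρ = 55.4/127.08 = 0.4359
Wq(M/M/1) = ρ/(μ−λ) = 0.4359/71.68 = 0.006082 hr
Wq(M/D/1) = ρ/(2(μ−λ)) = 0.003041 hr
Savings = 0.006082 − 0.003041 = 0.003041 hr

Final: 0.003041 hr


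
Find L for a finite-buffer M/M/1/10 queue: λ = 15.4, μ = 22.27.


ρ = 15.4/22.27 = 0.6915
L = ρ[1 − (K+1)ρ^K + Kρ^(K+1)] / [(1−ρ)(1−ρ^(K+1))]
Numerator: 0.6915·(1 − 11·0.025004 + 10·0.017290) = 0.620884
Denominator: (0.3085)·(0.982710) = 0.303153
L = 0.620884/0.303153 = 2.0481

Final: 2.0481


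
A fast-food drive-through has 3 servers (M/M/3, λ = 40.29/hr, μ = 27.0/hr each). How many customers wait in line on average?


a = λ/μ = 1.4922; ρ = a/3 = 0.4974
P₀ = 0.212429
Lq = P₀·a^c·ρ / (c!·(1−ρ)²) = 0.212429·3.32277·0.4974/(6·0.25260)
= 0.23166

Final: 0.23166


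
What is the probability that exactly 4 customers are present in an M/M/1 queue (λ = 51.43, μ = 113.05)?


ρ = 51.43/113.05 = 0.4549
P_n = (1−ρ)·ρ^n = (1 − 0.4549)·0.4549^4 = 0.5451·0.042834 = 0.023347

Final: 0.023347


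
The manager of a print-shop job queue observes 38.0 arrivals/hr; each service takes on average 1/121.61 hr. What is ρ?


ρ = λ/μ = 38.0/121.61 = 0.3125

Final: 0.3125


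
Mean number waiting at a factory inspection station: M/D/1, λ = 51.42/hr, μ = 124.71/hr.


ρ = 51.42/124.71 = 0.4123
M/D/1: Lq = ρ²/(2(1−ρ)) = 0.1700/(2·0.5877) = 0.14464

Final: 0.14464


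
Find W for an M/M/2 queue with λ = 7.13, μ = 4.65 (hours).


a = 1.5333; ρ = 0.7667; P₀ = 0.132075
Lq = P₀·a^c·ρ/(c!(1−ρ)²) = 2.18634
Wq = Lq/λ = 2.18634/7.13 = 0.30664 hr
W = Wq + 1/μ = 0.30664 + 0.21505 = 0.52169 hr

Final: 0.52169 hr


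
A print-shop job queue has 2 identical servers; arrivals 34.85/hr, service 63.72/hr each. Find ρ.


ρ = λ/(cμ) = 34.85/(2·63.72) = 34.85/127.44 = 0.2735

Final: 0.2735


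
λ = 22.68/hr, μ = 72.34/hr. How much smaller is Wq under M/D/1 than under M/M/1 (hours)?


ρ = 22.68/72.34 = 0.3135
Wq(M/M/1) = ρ/(μ−λ) = 0.3135/49.66 = 0.006313 hr
Wq(M/D/1) = ρ/(2(μ−λ)) = 0.003157 hr
Savings = 0.006313 − 0.003157 = 0.003157 hr

Final: 0.003157 hr


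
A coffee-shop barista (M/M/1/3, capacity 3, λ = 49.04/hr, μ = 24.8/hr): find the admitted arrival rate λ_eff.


ρ = 1.9774; P_K = (1−ρ)ρ^3/(1−ρ^4) = 0.528881
λ_eff = λ(1 − P_K) = 49.04·(1 − 0.528881) = 49.04·0.471119 = 23.1037 /hr

Final: 23.1037 /hr


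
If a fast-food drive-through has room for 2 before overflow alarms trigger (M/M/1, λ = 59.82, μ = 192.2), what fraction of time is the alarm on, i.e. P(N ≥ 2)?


ρ = 59.82/192.2 = 0.3112
P(N ≥ n) = ρ^n = 0.3112^2 = 0.096869

Final: 0.096869


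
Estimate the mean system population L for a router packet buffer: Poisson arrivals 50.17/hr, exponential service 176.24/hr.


ρ = λ/μ = 50.17/176.24 = 0.2847
L = ρ/(1−ρ) = 0.2847/(1 − 0.2847) = 0.2847/0.7153 = 0.3980

Final: 0.3980


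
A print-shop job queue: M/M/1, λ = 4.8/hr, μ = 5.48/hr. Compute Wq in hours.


ρ = 4.8/5.48 = 0.8759
Wq = ρ/(μ−λ) = 0.8759/(5.48 − 4.8) = 0.8759/0.6800 = 1.2881 hr

Final: 1.2881 hr


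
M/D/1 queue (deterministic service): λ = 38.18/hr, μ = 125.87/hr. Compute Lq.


ρ = 38.18/125.87 = 0.3033
M/D/1: Lq = ρ²/(2(1−ρ)) = 0.09201/(2·0.6967) = 0.06603

Final: 0.06603


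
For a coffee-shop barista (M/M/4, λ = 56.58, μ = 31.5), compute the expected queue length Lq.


a = λ/μ = 1.7962; ρ = a/4 = 0.4490
P₀ = 0.162275
Lq = P₀·a^c·ρ / (c!·(1−ρ)²) = 0.162275·10.40901·0.4490/(24·0.30355)
= 0.10412

Final: 0.10412


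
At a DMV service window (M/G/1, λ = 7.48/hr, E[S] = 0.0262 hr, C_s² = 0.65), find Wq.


ρ = λ·E[S] = 7.48·0.0262 = 0.1960
E[S²] = E[S]²(1+C_s²) = 0.0262²·(1+0.65) = 0.001133
Wq = λ·E[S²]/(2(1−ρ)) = 7.48·0.001133/(2·0.8040) = 0.005269 hr

Final: 0.005269 hr


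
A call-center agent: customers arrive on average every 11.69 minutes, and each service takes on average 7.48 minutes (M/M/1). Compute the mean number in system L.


λ = 60/11.69 = 5.1326 /hr
μ = 60/7.48 = 8.0214 /hr
ρ = λ/μ = 5.1326/8.0214 = 0.6399
L = ρ/(1−ρ) = 0.6399/0.3601 = 1.7767

Final: 1.7767


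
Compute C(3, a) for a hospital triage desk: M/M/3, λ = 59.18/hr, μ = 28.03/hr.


a = λ/μ = 2.1113; ρ = a/3 = 0.7038
P₀ = 0.094027 (from M/M/c formula)
C(c,a) = [a^c/(c!(1−ρ))]·P₀ = [9.41143/(6·0.2962)]·0.094027
= 5.29511·0.094027 = 0.497884

Final: 0.497884


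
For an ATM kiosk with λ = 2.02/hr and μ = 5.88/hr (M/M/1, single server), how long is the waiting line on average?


ρ = 2.02/5.88 = 0.3435
Lq = ρ²/(1−ρ) = 0.1180/0.6565 = 0.1798

Final: 0.1798


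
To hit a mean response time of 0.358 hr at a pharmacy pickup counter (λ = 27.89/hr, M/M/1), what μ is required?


W = 1/(μ−λ) ⇒ μ − λ = 1/W = 1/0.358 = 2.7933
μ = λ + 1/W = 27.89 + 2.7933 = 30.6833 per hr

Final: 30.6833 /hr


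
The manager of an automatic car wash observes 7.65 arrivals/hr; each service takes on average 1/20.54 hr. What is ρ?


ρ = λ/μ = 7.65/20.54 = 0.3724

Final: 0.3724


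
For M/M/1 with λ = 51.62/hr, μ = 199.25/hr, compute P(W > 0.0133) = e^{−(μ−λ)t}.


W ~ Exponential(μ−λ) for M/M/1.
μ − λ = 199.25 − 51.62 = 147.6300
P(W > t) = e^{−(μ−λ)t} = e^{−1.9635} = 0.140369

Final: 0.140369


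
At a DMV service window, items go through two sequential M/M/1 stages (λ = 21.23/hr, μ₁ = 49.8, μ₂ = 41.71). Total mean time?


Each node sees arrival rate λ = 21.23/hr (tandem ⇒ throughput preserved).
W₁ = 1/(μ₁−λ) = 1/(49.8−21.23) = 0.03500 hr
W₂ = 1/(μ₂−λ) = 1/(41.71−21.23) = 0.04883 hr
W_total = W₁ + W₂ = 0.03500 + 0.04883 = 0.08383 hr

Final: 0.08383 hr


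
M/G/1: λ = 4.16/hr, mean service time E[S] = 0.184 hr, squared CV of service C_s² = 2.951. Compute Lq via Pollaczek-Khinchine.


ρ = λ·E[S] = 4.16·0.184 = 0.7654
Lq = ρ²(1+C_s²)/(2(1−ρ)) = 0.5859·(1+2.951)/(2·0.2346)
= 0.5859·3.9510/0.4691 = 4.93453

Final: 4.93453


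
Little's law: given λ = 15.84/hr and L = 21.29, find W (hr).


W = L/λ = 21.29/15.84 = 1.3441 hr

Final: 1.3441 hr


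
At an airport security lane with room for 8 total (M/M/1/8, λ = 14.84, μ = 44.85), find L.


ρ = 14.84/44.85 = 0.3309
L = ρ[1 − (K+1)ρ^K + Kρ^(K+1)] / [(1−ρ)(1−ρ^(K+1))]
Numerator: 0.3309·(1 − 9·0.0001437 + 8·0.00004754) = 0.330579
Denominator: (0.6691)·(0.999952) = 0.669087
L = 0.330579/0.669087 = 0.4941

Final: 0.4941


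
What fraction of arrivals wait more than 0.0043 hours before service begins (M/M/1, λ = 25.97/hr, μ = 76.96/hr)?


ρ = 25.97/76.96 = 0.3374
P(Wq > t) = ρ·e^{−(μ−λ)t} = 0.3374·e^{−0.2193}
= 0.3374·0.803115 = 0.271010

Final: 0.271010


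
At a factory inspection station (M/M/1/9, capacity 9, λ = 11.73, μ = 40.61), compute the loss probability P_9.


ρ = λ/μ = 11.73/40.61 = 0.2888
P_K = (1−ρ)ρ^K/(1−ρ^(K+1)) = (0.7112·0.00001400)/(1 − 0.000004043)
= 0.000009953/0.999996 = 0.000009953

Final: 0.000009953


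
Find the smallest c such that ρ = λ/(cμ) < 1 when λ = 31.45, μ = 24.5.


Stability requires cμ > λ ⇔ c > λ/μ.
λ/μ = 31.45/24.5 = 1.2837
Minimum integer c = ⌊1.2837⌋ + 1 = 2
Check: 2·24.5 = 49.00 > 31.45, while 1·24.5 = 24.50 ≤ 31.45

Final: 2 servers


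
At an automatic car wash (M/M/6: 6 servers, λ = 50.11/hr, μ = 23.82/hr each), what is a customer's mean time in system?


a = 2.1037; ρ = 0.3506; P₀ = 0.121760
Lq = P₀·a^c·ρ/(c!(1−ρ)²) = 0.01219
Wq = Lq/λ = 0.01219/50.11 = 0.0002432 hr
W = Wq + 1/μ = 0.0002432 + 0.04198 = 0.04222 hr

Final: 0.04222 hr


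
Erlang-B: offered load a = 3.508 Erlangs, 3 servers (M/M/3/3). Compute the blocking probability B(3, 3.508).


B(c,a) = (a^c/c!) / Σ_{k=0}^{c} a^k/k!
a^3/3! = 7.194945
Σ terms (k=0..3): 1.00000 + 3.50800 + 6.15303 + 7.19495 = 17.855977
B = 7.194945/17.855977 = 0.402943

Final: 0.402943


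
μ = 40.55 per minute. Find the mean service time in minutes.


Mean service time = 1/μ = 1/40.55 minute = 0.02466 minute
In minutes: 0.02466 × 1 = 0.02466 min

Final: 0.02466 min


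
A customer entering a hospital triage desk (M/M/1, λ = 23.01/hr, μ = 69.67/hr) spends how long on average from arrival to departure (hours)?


W = 1/(μ−λ) = 1/(69.67 − 23.01) = 1/46.66 = 0.02143 hr

Final: 0.02143 hr


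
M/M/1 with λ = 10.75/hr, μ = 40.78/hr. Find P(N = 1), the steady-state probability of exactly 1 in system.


ρ = 10.75/40.78 = 0.2636
P_n = (1−ρ)·ρ^n = (1 − 0.2636)·0.2636^1 = 0.7364·0.263610 = 0.194120

Final: 0.194120


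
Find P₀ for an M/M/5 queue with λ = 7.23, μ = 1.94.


a = λ/μ = 7.23/1.94 = 3.7268; ρ = a/c = 0.7454
Σ_{k=0}^{4} a^k/k! (terms k=0..4) = 1.00000 + 3.72680 + 6.94453 + 8.62697 + 8.03776 = 28.33607
Tail: a^5/(5!(1−ρ)) = 718.92376/(120·0.2546) = 23.52753
P₀ = 1/(28.33607 + 23.52753) = 1/51.86360 = 0.019281

Final: 0.019281


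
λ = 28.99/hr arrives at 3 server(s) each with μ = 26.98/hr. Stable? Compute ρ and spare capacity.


Total capacity cμ = 3·26.98 = 80.94/hr
ρ = λ/(cμ) = 28.99/80.94 = 0.3582
Stable ⇔ ρ < 1: YES
Spare capacity = cμ − λ = 80.94 − 28.99 = 51.95/hr

Final: ρ = 0.3582; stable; margin = 51.95/hr


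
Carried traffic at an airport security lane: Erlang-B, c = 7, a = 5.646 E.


B(7,5.646) = 0.161991 (Erlang-B)
Carried load = a(1 − B) = 5.646·(1 − 0.161991) = 5.646·0.838009 = 4.7314 E

Final: 4.7314 Erlangs


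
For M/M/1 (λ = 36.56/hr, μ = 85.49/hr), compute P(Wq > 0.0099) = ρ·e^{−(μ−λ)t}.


ρ = 36.56/85.49 = 0.4277
P(Wq > t) = ρ·e^{−(μ−λ)t} = 0.4277·e^{−0.4844}
= 0.4277·0.616062 = 0.263461

Final: 0.263461


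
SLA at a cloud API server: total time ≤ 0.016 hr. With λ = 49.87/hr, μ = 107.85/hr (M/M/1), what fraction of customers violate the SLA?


W ~ Exponential(μ−λ) for M/M/1.
μ − λ = 107.85 − 49.87 = 57.9800
P(W > t) = e^{−(μ−λ)t} = e^{−0.9277} = 0.395470

Final: 0.395470


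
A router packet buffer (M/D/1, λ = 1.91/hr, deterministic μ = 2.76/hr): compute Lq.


ρ = 1.91/2.76 = 0.6920
M/D/1: Lq = ρ²/(2(1−ρ)) = 0.4789/(2·0.3080) = 0.77751

Final: 0.77751


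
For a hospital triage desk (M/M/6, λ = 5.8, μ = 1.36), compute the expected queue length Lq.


a = λ/μ = 4.2647; ρ = a/6 = 0.7108
P₀ = 0.012237
Lq = P₀·a^c·ρ / (c!·(1−ρ)²) = 0.012237·6016.36964·0.7108/(720·0.08365)
= 0.86892

Final: 0.86892


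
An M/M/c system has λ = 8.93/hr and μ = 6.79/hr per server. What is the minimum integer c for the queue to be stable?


Stability requires cμ > λ ⇔ c > λ/μ.
λ/μ = 8.93/6.79 = 1.3152
Minimum integer c = ⌊1.3152⌋ + 1 = 2
Check: 2·6.79 = 13.58 > 8.93, while 1·6.79 = 6.79 ≤ 8.93

Final: 2 servers


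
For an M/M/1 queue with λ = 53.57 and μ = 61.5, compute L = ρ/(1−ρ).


ρ = λ/μ = 53.57/61.5 = 0.8711
L = ρ/(1−ρ) = 0.8711/(1 − 0.8711) = 0.8711/0.1289 = 6.7554

Final: 6.7554


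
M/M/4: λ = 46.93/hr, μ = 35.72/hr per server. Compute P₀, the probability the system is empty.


a = λ/μ = 46.93/35.72 = 1.3138; ρ = a/c = 0.3285
Σ_{k=0}^{3} a^k/k! (terms k=0..3) = 1.00000 + 1.31383 + 0.86307 + 0.37798 = 3.55488
Tail: a^4/(4!(1−ρ)) = 2.97959/(24·0.6715) = 0.18487
P₀ = 1/(3.55488 + 0.18487) = 1/3.73975 = 0.267397

Final: 0.267397


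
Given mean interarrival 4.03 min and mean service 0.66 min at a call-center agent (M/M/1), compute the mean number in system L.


λ = 60/4.03 = 14.8883 /hr
μ = 60/0.66 = 90.9091 /hr
ρ = λ/μ = 14.8883/90.9091 = 0.1638
L = ρ/(1−ρ) = 0.1638/0.8362 = 0.1958

Final: 0.1958


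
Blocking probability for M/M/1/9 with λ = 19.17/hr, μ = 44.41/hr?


ρ = λ/μ = 19.17/44.41 = 0.4317
P_K = (1−ρ)ρ^K/(1−ρ^(K+1)) = (0.5683·0.0005203)/(1 − 0.0002246)
= 0.0002957/0.999775 = 0.0002958

Final: 0.0002958


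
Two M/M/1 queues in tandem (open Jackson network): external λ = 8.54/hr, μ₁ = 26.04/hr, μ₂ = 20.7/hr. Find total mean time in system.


Each node sees arrival rate λ = 8.54/hr (tandem ⇒ throughput preserved).
W₁ = 1/(μ₁−λ) = 1/(26.04−8.54) = 0.05714 hr
W₂ = 1/(μ₂−λ) = 1/(20.7−8.54) = 0.08224 hr
W_total = W₁ + W₂ = 0.05714 + 0.08224 = 0.13938 hr

Final: 0.13938 hr


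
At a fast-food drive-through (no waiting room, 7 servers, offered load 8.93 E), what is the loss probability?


B(c,a) = (a^c/c!) / Σ_{k=0}^{c} a^k/k!
a^7/7! = 898.523988
Σ terms (k=0..7): 1.00000 + 8.93000 + 39.87245 + 118.68699 + 264.96871 + 473.23412 + 704.33011 + 898.52399 = 2509.546374
B = 898.523988/2509.546374 = 0.358042

Final: 0.358042


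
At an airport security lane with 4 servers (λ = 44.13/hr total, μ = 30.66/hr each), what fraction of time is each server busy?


ρ = λ/(cμ) = 44.13/(4·30.66) = 44.13/122.64 = 0.3598

Final: 0.3598


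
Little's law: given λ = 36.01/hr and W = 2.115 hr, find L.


L = λW = 36.01·2.115 = 76.1612

Final: 76.1612


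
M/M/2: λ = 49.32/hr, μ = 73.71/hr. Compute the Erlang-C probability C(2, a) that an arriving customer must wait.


a = λ/μ = 0.6691; ρ = a/2 = 0.3346
P₀ = 0.498628 (from M/M/c formula)
C(c,a) = [a^c/(c!(1−ρ))]·P₀ = [0.44771/(2·0.6654)]·0.498628
= 0.33640·0.498628 = 0.167736

Final: 0.167736


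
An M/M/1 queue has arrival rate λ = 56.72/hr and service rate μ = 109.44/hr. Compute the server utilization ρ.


ρ = λ/μ = 56.72/109.44 = 0.5183

Final: 0.5183


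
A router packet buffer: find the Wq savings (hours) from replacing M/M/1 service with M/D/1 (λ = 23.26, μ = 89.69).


ρ = 23.26/89.69 = 0.2593
Wq(M/M/1) = ρ/(μ−λ) = 0.2593/66.43 = 0.003904 hr
Wq(M/D/1) = ρ/(2(μ−λ)) = 0.001952 hr
Savings = 0.003904 − 0.001952 = 0.001952 hr

Final: 0.001952 hr


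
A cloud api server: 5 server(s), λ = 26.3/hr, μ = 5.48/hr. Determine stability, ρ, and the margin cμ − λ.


Total capacity cμ = 5·5.48 = 27.40/hr
ρ = λ/(cμ) = 26.3/27.40 = 0.9599
Stable ⇔ ρ < 1: YES
Spare capacity = cμ − λ = 27.40 − 26.3 = 1.10/hr

Final: ρ = 0.9599; stable; margin = 1.10/hr


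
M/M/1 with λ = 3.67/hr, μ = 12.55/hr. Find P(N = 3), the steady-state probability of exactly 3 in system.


ρ = 3.67/12.55 = 0.2924
P_n = (1−ρ)·ρ^n = (1 − 0.2924)·0.2924^3 = 0.7076·0.025007 = 0.017694

Final: 0.017694


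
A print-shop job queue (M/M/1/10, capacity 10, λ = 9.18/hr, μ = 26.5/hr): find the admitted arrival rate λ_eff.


ρ = 0.3464; P_K = (1−ρ)ρ^10/(1−ρ^11) = 0.00001627
λ_eff = λ(1 − P_K) = 9.18·(1 − 0.00001627) = 9.18·0.999984 = 9.1799 /hr

Final: 9.1799 /hr


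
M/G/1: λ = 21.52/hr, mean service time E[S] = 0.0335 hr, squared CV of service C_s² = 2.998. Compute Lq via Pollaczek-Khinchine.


ρ = λ·E[S] = 21.52·0.0335 = 0.7209
Lq = ρ²(1+C_s²)/(2(1−ρ)) = 0.5197·(1+2.998)/(2·0.2791)
= 0.5197·3.9980/0.5582 = 3.72270

Final: 3.72270


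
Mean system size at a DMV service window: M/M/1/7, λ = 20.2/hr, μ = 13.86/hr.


ρ = 20.2/13.86 = 1.4574
L = ρ[1 − (K+1)ρ^K + Kρ^(K+1)] / [(1−ρ)(1−ρ^(K+1))]
Numerator: 1.4574·(1 − 8·13.967445 + 7·20.356594) = 46.283063
Denominator: (-0.4574)·(-19.356594) = 8.854315
L = 46.283063/8.854315 = 5.2272

Final: 5.2272


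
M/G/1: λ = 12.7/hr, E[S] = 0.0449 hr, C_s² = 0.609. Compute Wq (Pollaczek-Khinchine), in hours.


ρ = λ·E[S] = 12.7·0.0449 = 0.5702
E[S²] = E[S]²(1+C_s²) = 0.0449²·(1+0.609) = 0.003244
Wq = λ·E[S²]/(2(1−ρ)) = 12.7·0.003244/(2·0.4298) = 0.04793 hr

Final: 0.04793 hr


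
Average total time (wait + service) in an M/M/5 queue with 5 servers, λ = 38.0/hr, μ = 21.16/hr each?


a = 1.7958; ρ = 0.3592; P₀ = 0.165292
Lq = P₀·a^c·ρ/(c!(1−ρ)²) = 0.02250
Wq = Lq/λ = 0.02250/38.0 = 0.0005922 hr
W = Wq + 1/μ = 0.0005922 + 0.04726 = 0.04785 hr

Final: 0.04785 hr


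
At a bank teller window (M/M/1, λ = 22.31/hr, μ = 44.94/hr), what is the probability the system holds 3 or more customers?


ρ = 22.31/44.94 = 0.4964
P(N ≥ n) = ρ^n = 0.4964^3 = 0.122349

Final: 0.122349


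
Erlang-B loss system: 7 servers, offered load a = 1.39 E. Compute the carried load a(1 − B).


B(7,1.39) = 0.0004955 (Erlang-B)
Carried load = a(1 − B) = 1.39·(1 − 0.0004955) = 1.39·0.999504 = 1.3893 E

Final: 1.3893 Erlangs


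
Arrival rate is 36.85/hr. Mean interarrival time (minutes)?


Mean interarrival time = 1/λ = 1/36.85 hour = 0.02714 hour
In minutes: 0.02714 × 60 = 1.6282 min

Final: 1.6282 min


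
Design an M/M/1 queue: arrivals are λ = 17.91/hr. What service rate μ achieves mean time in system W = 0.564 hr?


W = 1/(μ−λ) ⇒ μ − λ = 1/W = 1/0.564 = 1.7730
μ = λ + 1/W = 17.91 + 1.7730 = 19.6830 per hr

Final: 19.6830 /hr


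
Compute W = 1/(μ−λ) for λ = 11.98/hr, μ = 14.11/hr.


W = 1/(μ−λ) = 1/(14.11 − 11.98) = 1/2.13 = 0.4695 hr

Final: 0.4695 hr


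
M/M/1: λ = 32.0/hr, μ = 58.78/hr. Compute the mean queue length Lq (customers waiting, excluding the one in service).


ρ = 32.0/58.78 = 0.5444
Lq = ρ²/(1−ρ) = 0.2964/0.4556 = 0.6505

Final: 0.6505


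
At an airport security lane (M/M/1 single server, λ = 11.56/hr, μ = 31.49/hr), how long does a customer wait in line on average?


ρ = 11.56/31.49 = 0.3671
Wq = ρ/(μ−λ) = 0.3671/(31.49 − 11.56) = 0.3671/19.93 = 0.01842 hr

Final: 0.01842 hr


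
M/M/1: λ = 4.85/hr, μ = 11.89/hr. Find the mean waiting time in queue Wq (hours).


ρ = 4.85/11.89 = 0.4079
Wq = ρ/(μ−λ) = 0.4079/(11.89 − 4.85) = 0.4079/7.04 = 0.05794 hr

Final: 0.05794 hr


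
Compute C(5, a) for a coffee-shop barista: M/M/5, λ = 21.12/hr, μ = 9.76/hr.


a = λ/μ = 2.1639; ρ = a/5 = 0.4328
P₀ = 0.113575 (from M/M/c formula)
C(c,a) = [a^c/(c!(1−ρ))]·P₀ = [47.44828/(120·0.5672)]·0.113575
= 0.69710·0.113575 = 0.079173

Final: 0.079173


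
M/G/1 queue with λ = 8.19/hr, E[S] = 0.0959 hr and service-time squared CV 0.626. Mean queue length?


ρ = λ·E[S] = 8.19·0.0959 = 0.7854
Lq = ρ²(1+C_s²)/(2(1−ρ)) = 0.6169·(1+0.626)/(2·0.2146)
= 0.6169·1.6260/0.4292 = 2.33727

Final: 2.33727


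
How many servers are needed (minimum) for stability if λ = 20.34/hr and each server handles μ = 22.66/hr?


Stability requires cμ > λ ⇔ c > λ/μ.
λ/μ = 20.34/22.66 = 0.8976
Minimum integer c = ⌊0.8976⌋ + 1 = 1
Check: 1·22.66 = 22.66 > 20.34, while 0·22.66 = 0.00 ≤ 20.34

Final: 1 servers


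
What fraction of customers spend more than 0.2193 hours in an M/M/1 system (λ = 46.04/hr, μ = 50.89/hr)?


W ~ Exponential(μ−λ) for M/M/1.
μ − λ = 50.89 − 46.04 = 4.8500
P(W > t) = e^{−(μ−λ)t} = e^{−1.0636} = 0.345209

Final: 0.345209


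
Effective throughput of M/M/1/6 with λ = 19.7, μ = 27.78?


ρ = 0.7091; P_K = (1−ρ)ρ^6/(1−ρ^7) = 0.040657
λ_eff = λ(1 − P_K) = 19.7·(1 − 0.040657) = 19.7·0.959343 = 18.8991 /hr

Final: 18.8991 /hr


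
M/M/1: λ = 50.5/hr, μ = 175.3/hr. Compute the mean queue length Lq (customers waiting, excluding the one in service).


ρ = 50.5/175.3 = 0.2881
Lq = ρ²/(1−ρ) = 0.08299/0.7119 = 0.1166

Final: 0.1166


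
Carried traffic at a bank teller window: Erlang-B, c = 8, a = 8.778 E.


B(8,8.778) = 0.277619 (Erlang-B)
Carried load = a(1 − B) = 8.778·(1 − 0.277619) = 8.778·0.722381 = 6.3411 E

Final: 6.3411 Erlangs


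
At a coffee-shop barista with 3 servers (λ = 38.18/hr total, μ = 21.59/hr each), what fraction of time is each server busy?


ρ = λ/(cμ) = 38.18/(3·21.59) = 38.18/64.77 = 0.5895

Final: 0.5895


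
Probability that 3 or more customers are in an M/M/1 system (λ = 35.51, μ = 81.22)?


ρ = 35.51/81.22 = 0.4372
P(N ≥ n) = ρ^n = 0.4372^3 = 0.083572

Final: 0.083572


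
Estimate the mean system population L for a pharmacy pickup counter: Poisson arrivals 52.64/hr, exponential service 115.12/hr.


ρ = λ/μ = 52.64/115.12 = 0.4573
L = ρ/(1−ρ) = 0.4573/(1 − 0.4573) = 0.4573/0.5427 = 0.8425

Final: 0.8425


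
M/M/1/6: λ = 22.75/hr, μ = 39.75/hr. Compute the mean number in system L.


ρ = 22.75/39.75 = 0.5723
L = ρ[1 − (K+1)ρ^K + Kρ^(K+1)] / [(1−ρ)(1−ρ^(K+1))]
Numerator: 0.5723·(1 − 7·0.035145 + 6·0.020115) = 0.500598
Denominator: (0.4277)·(0.979885) = 0.419071
L = 0.500598/0.419071 = 1.1945

Final: 1.1945


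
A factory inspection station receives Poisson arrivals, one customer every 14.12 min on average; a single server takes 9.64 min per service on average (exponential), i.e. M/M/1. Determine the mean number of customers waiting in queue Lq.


λ = 60/14.12 = 4.2493 /hr
μ = 60/9.64 = 6.2241 /hr
ρ = λ/μ = 4.2493/6.2241 = 0.6827
Lq = ρ²/(1−ρ) = 0.4661/0.3173 = 1.4691

Final: 1.4691


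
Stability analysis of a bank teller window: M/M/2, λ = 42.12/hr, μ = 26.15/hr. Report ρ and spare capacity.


Total capacity cμ = 2·26.15 = 52.30/hr
ρ = λ/(cμ) = 42.12/52.30 = 0.8054
Stable ⇔ ρ < 1: YES
Spare capacity = cμ − λ = 52.30 − 42.12 = 10.18/hr

Final: ρ = 0.8054; stable; margin = 10.18/hr


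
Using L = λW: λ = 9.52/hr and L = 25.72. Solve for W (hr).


W = L/λ = 25.72/9.52 = 2.7017 hr

Final: 2.7017 hr


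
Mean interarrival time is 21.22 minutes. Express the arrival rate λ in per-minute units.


λ = 1/(interarrival time) in consistent units.
1 minute = 1 min, so λ = 1/21.22 = 0.04713 per minute

Final: 0.04713 /min


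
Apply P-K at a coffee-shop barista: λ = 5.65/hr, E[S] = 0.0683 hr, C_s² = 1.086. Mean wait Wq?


ρ = λ·E[S] = 5.65·0.0683 = 0.3859
E[S²] = E[S]²(1+C_s²) = 0.0683²·(1+1.086) = 0.009731
Wq = λ·E[S²]/(2(1−ρ)) = 5.65·0.009731/(2·0.6141) = 0.04476 hr

Final: 0.04476 hr


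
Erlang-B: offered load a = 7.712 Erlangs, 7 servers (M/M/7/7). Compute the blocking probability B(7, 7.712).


B(c,a) = (a^c/c!) / Σ_{k=0}^{c} a^k/k!
a^7/7! = 321.913070
Σ terms (k=0..7): 1.00000 + 7.71200 + 29.73747 + 76.44513 + 147.38621 + 227.32849 + 292.19288 + 321.91307 = 1103.715242
B = 321.913070/1103.715242 = 0.291663

Final: 0.291663


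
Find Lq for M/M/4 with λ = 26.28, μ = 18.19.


a = λ/μ = 1.4447; ρ = a/4 = 0.3612
P₀ = 0.233908
Lq = P₀·a^c·ρ / (c!·(1−ρ)²) = 0.233908·4.35683·0.3612/(24·0.40808)
= 0.03758

Final: 0.03758


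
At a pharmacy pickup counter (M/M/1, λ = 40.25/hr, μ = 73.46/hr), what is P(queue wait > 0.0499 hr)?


ρ = 40.25/73.46 = 0.5479
P(Wq > t) = ρ·e^{−(μ−λ)t} = 0.5479·e^{−1.6572}
= 0.5479·0.190676 = 0.104475

Final: 0.104475


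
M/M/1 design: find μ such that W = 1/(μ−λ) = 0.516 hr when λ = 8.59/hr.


W = 1/(μ−λ) ⇒ μ − λ = 1/W = 1/0.516 = 1.9380
μ = λ + 1/W = 8.59 + 1.9380 = 10.5280 per hr

Final: 10.5280 /hr


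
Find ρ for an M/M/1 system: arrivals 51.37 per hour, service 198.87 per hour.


ρ = λ/μ = 51.37/198.87 = 0.2583

Final: 0.2583


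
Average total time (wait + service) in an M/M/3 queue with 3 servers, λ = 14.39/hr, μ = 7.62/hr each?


a = 1.8885; ρ = 0.6295; P₀ = 0.129853
Lq = P₀·a^c·ρ/(c!(1−ρ)²) = 0.66833
Wq = Lq/λ = 0.66833/14.39 = 0.04644 hr
W = Wq + 1/μ = 0.04644 + 0.13123 = 0.17768 hr

Final: 0.17768 hr


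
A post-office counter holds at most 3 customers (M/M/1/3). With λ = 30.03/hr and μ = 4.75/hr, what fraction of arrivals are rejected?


ρ = λ/μ = 30.03/4.75 = 6.3221
P_K = (1−ρ)ρ^K/(1−ρ^(K+1)) = (-5.3221·252.688320)/(1 − 1597.522157)
= -1344.833837/-1596.522157 = 0.842352

Final: 0.842352


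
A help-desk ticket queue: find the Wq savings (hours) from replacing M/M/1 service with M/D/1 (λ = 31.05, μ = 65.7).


ρ = 31.05/65.7 = 0.4726
Wq(M/M/1) = ρ/(μ−λ) = 0.4726/34.65 = 0.01364 hr
Wq(M/D/1) = ρ/(2(μ−λ)) = 0.006820 hr
Savings = 0.01364 − 0.006820 = 0.006820 hr

Final: 0.006820 hr


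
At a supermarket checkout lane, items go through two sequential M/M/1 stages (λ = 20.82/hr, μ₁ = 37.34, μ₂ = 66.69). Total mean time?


Each node sees arrival rate λ = 20.82/hr (tandem ⇒ throughput preserved).
W₁ = 1/(μ₁−λ) = 1/(37.34−20.82) = 0.06053 hr
W₂ = 1/(μ₂−λ) = 1/(66.69−20.82) = 0.02180 hr
W_total = W₁ + W₂ = 0.06053 + 0.02180 = 0.08233 hr

Final: 0.08233 hr


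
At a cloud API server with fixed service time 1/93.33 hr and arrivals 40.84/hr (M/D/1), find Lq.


ρ = 40.84/93.33 = 0.4376
M/D/1: Lq = ρ²/(2(1−ρ)) = 0.1915/(2·0.5624) = 0.17023

Final: 0.17023


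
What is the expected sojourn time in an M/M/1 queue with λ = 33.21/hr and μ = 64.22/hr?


W = 1/(μ−λ) = 1/(64.22 − 33.21) = 1/31.01 = 0.03225 hr

Final: 0.03225 hr


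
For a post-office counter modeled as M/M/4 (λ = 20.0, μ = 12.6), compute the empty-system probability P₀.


a = λ/μ = 20.0/12.6 = 1.5873; ρ = a/c = 0.3968
Σ_{k=0}^{3} a^k/k! (terms k=0..3) = 1.00000 + 1.58730 + 1.25976 + 0.66654 = 4.51361
Tail: a^4/(4!(1−ρ)) = 6.34801/(24·0.6032) = 0.43851
P₀ = 1/(4.51361 + 0.43851) = 1/4.95212 = 0.201934

Final: 0.201934


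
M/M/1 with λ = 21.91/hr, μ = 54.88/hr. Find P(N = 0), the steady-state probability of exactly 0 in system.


ρ = 21.91/54.88 = 0.3992
P_n = (1−ρ)·ρ^n = (1 − 0.3992)·0.3992^0 = 0.6008·1.000000 = 0.600765

Final: 0.600765


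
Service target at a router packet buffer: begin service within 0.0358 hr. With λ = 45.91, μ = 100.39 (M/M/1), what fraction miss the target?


ρ = 45.91/100.39 = 0.4573
P(Wq > t) = ρ·e^{−(μ−λ)t} = 0.4573·e^{−1.9504}
= 0.4573·0.142219 = 0.065039

Final: 0.065039


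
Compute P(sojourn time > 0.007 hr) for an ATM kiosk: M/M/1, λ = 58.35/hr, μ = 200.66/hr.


W ~ Exponential(μ−λ) for M/M/1.
μ − λ = 200.66 − 58.35 = 142.3100
P(W > t) = e^{−(μ−λ)t} = e^{−0.9962} = 0.369291

Final: 0.369291


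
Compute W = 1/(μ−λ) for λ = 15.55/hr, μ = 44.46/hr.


W = 1/(μ−λ) = 1/(44.46 − 15.55) = 1/28.91 = 0.03459 hr

Final: 0.03459 hr


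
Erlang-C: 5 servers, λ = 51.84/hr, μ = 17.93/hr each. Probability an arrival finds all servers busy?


a = λ/μ = 2.8912; ρ = a/5 = 0.5782
P₀ = 0.052625 (from M/M/c formula)
C(c,a) = [a^c/(c!(1−ρ))]·P₀ = [202.03356/(120·0.4218)]·0.052625
= 3.99196·0.052625 = 0.210075

Final: 0.210075


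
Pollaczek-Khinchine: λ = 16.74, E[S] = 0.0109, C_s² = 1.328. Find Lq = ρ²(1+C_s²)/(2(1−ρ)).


ρ = λ·E[S] = 16.74·0.0109 = 0.1825
Lq = ρ²(1+C_s²)/(2(1−ρ)) = 0.03329·(1+1.328)/(2·0.8175)
= 0.03329·2.3280/1.6351 = 0.04740

Final: 0.04740


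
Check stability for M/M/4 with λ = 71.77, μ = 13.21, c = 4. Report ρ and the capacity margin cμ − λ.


Total capacity cμ = 4·13.21 = 52.84/hr
ρ = λ/(cμ) = 71.77/52.84 = 1.3583
Stable ⇔ ρ < 1: NO
Spare capacity = cμ − λ = 52.84 − 71.77 = -18.93/hr

Final: ρ = 1.3583; unstable; margin = -18.93/hr
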